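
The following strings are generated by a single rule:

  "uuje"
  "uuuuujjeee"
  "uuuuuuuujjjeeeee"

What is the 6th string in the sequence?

Each string has the form u^{3n-1} j^{n} e^{2n-1} (n = 1, 2, …).
For term 6, n = 6, so the run lengths are 17, 6, 11.

uuuuuuuuuuuuuuuuujjjjjjeeeeeeeeeee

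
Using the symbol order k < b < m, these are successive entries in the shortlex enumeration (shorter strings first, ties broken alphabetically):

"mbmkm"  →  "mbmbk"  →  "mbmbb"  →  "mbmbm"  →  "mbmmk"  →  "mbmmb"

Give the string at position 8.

Stepping forward 2 times from mbmmb: mbmmb → mbmmm, then the target.

mmkkk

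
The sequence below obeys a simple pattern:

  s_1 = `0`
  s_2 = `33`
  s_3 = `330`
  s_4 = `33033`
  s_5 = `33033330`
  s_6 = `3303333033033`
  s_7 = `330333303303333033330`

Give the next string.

This is a Fibonacci-style word recurrence s(k) = s(k−1)·s(k−2): e.g. 33·0 = 330.
So term 8 is 330333303303333033330·3303333033033.

3303333033033330333303303333033033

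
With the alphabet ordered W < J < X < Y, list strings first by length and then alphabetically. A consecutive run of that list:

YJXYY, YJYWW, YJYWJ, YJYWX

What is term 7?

YJYJJ

Advancing 3 positions from YJYWX through YJYWX → YJYWY → YJYJW reaches term 7.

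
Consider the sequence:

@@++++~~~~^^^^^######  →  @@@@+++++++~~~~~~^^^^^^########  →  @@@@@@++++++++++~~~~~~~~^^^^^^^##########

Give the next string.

Each string has the form @^{2n-2} +^{3n-2} ~^{2n} ^^{n+3} #^{2n+2}, where the shown terms are n = 2, 3, 4.
At n = 5 the blocks have lengths 8, 13, 10, 8, 12.

@@@@@@@@+++++++++++++~~~~~~~~~~^^^^^^^^############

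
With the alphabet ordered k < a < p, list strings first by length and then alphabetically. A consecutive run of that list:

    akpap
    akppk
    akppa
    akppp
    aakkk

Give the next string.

aakka

The successor of aakkk increments the rightmost position that isn't already p and resets every position after it to k.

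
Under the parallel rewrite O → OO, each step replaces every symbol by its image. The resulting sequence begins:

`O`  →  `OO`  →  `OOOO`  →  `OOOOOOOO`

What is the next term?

Rewriting each symbol of OOOOOOOO: O→OO, O→OO, O→OO, O→OO, O→OO, O→OO, O→OO, O→OO, which concatenates to OO OO OO OO OO OO OO OO.

OOOOOOOOOOOOOOOO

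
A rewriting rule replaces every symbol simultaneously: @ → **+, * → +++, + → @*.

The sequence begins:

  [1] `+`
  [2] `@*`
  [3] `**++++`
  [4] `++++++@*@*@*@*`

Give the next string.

@*@*@*@*@*@***++++**++++**++++**++++

Replace each of the 14 characters of ++++++@*@*@*@* in place — @* @* @* @* @* @* **+ +++ **+ +++ **+ +++ **+ +++ — and concatenate.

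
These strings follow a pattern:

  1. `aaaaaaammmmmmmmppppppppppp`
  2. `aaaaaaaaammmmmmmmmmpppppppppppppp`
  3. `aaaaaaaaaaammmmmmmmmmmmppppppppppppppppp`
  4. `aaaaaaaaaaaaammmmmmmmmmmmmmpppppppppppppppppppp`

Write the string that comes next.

aaaaaaaaaaaaaaammmmmmmmmmmmmmmmppppppppppppppppppppppp

Each string has the form a^{2n+1} m^{2n+2} p^{3n+2}, where the shown terms are n = 3, 4, 5, 6.
Setting n = 7 gives 15, 16, 23 characters in each block.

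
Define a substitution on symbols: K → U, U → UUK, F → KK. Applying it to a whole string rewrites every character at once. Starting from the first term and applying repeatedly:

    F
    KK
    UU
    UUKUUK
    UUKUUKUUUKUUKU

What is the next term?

Replace each of the 14 characters of UUKUUKUUUKUUKU in place — UUK UUK U UUK UUK U UUK UUK UUK U UUK UUK U UUK — and concatenate.

UUKUUKUUUKUUKUUUKUUKUUKUUUKUUKUUUK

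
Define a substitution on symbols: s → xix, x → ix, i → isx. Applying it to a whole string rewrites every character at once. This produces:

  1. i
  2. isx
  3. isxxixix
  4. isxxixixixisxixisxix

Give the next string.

Applying the rule to each of the 20 symbols of isxxixixixisxixisxix gives the pieces isx xix ix ix isx ix isx ix isx ix isx xix ix isx ix isx xix ix isx ix, which concatenate to the answer.

isxxixixixisxixisxixisxixisxxixixisxixisxxixixisxix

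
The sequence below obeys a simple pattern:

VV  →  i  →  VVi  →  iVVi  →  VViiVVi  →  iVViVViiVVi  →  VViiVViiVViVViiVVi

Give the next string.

iVViVViiVViVViiVViiVViVViiVVi

Each term (from the third on) is the two preceding terms concatenated in order: term 3 = VV·i = VVi.
So term 8 is iVViVViiVVi·VViiVViiVViVViiVVi.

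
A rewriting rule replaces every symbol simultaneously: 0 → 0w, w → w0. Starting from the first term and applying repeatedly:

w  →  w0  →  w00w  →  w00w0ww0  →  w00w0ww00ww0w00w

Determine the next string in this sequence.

Applying the rule to each of the 16 symbols of w00w0ww00ww0w00w gives the pieces w0 0w 0w w0 0w w0 w0 0w 0w w0 w0 0w w0 0w 0w w0, which concatenate to the answer.

w00w0ww00ww0w00w0ww0w00ww00w0ww0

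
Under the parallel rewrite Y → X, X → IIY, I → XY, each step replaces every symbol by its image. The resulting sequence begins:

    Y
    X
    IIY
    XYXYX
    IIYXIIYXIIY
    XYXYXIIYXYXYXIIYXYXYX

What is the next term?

Replace each of the 21 characters of XYXYXIIYXYXYXIIYXYXYX in place — IIY X IIY X IIY XY XY X IIY X IIY X IIY XY XY X IIY X IIY X IIY — and concatenate.

IIYXIIYXIIYXYXYXIIYXIIYXIIYXYXYXIIYXIIYXIIY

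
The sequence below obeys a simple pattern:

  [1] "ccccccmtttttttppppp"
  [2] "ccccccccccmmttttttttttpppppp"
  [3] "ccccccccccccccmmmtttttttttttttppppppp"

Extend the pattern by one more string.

Term n consists of 4n-2 c's, followed by n-1 m's, followed by 3n+1 t's, followed by n+3 p's, where the shown terms are n = 2, 3, 4.
Setting n = 5 gives 18, 4, 16, 8 characters in each block.

ccccccccccccccccccmmmmttttttttttttttttpppppppp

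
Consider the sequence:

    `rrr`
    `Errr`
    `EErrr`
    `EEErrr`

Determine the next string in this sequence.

EEEErrr

Every step adds E at the front: s(k+1) = E·s(k).
One more step from EEErrr gives the answer.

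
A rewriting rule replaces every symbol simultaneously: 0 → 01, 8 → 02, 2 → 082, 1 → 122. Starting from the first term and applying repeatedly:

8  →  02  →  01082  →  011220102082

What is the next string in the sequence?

0112212208208201122010820102082

Rewriting each symbol of 011220102082: 0→01, 1→122, 1→122, 2→082, 2→082, 0→01, 1→122, 0→01, 2→082, 0→01, 8→02, 2→082, which concatenates to 01 122 122 082 082 01 122 01 082 01 02 082.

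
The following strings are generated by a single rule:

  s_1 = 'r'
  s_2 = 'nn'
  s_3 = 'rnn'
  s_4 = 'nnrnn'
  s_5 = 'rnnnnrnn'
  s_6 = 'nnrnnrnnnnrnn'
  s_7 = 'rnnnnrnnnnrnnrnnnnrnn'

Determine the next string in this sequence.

This is a Fibonacci-style word recurrence s(k) = s(k−2)·s(k−1): e.g. r·nn = rnn.
Continuing: nnrnnrnnnnrnn · rnnnnrnnnnrnnrnnnnrnn gives term 8.

nnrnnrnnnnrnnrnnnnrnnnnrnnrnnnnrnn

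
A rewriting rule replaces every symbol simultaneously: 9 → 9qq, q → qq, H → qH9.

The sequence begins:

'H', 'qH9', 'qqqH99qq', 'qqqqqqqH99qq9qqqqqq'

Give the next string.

Replace each of the 19 characters of qqqqqqqH99qq9qqqqqq in place — qq qq qq qq qq qq qq qH9 9qq 9qq qq qq 9qq qq qq qq qq qq qq — and concatenate.

qqqqqqqqqqqqqqqH99qq9qqqqqq9qqqqqqqqqqqqqq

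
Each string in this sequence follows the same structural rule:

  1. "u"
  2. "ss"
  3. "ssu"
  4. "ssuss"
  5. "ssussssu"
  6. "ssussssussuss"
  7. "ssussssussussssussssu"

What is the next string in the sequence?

ssussssussussssussssussussssussuss

From term 3 onward, concatenate the last term with the second-to-last: ss·u = ssu, ssu·ss = ssuss, …
The next term joins ssussssussussssussssu and ssussssussuss.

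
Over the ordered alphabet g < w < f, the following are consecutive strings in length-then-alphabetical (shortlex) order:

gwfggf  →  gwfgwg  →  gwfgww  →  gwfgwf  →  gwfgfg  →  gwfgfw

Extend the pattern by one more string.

gwfgff

Find the rightmost character of gwfgfw below f, bump it to the next letter, and reset everything to its right to g.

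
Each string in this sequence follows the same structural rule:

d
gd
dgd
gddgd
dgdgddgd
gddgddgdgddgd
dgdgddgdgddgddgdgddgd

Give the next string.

Each term (from the third on) is the two preceding terms concatenated in order: term 3 = d·gd = dgd.
So term 8 is gddgddgdgddgd·dgdgddgdgddgddgdgddgd.

gddgddgdgddgddgdgddgdgddgddgdgddgd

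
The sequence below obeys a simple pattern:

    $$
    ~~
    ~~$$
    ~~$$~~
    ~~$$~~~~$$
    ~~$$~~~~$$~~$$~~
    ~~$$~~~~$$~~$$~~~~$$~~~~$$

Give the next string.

~~$$~~~~$$~~$$~~~~$$~~~~$$~~$$~~~~$$~~$$~~

Each term (from the third on) is the previous term followed by the one before it: term 3 = ~~·$$ = ~~$$.
Continuing: ~~$$~~~~$$~~$$~~~~$$~~~~$$ · ~~$$~~~~$$~~$$~~ gives term 8.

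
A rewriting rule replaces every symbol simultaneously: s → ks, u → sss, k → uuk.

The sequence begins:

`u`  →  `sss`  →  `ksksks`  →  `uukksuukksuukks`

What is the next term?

Applying the rule to each of the 15 symbols of uukksuukksuukks gives the pieces sss sss uuk uuk ks sss sss uuk uuk ks sss sss uuk uuk ks, which concatenate to the answer.

ssssssuukuukksssssssuukuukksssssssuukuukks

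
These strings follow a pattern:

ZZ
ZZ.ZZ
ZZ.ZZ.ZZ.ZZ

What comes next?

ZZ.ZZ.ZZ.ZZ.ZZ.ZZ.ZZ.ZZ

s(k+1) = s(k)·.·s(k) — each term doubles the last with '.' between the halves.
One more doubling of ZZ.ZZ.ZZ.ZZ gives the answer.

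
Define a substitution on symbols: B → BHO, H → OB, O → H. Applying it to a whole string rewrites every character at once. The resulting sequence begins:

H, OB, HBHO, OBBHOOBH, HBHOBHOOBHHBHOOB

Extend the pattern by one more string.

OBBHOOBHBHOOBHHBHOOBOBBHOOBHHBHO

φ(HBHOBHOOBHHBHOOB) expands symbol-by-symbol to OB BHO OB H BHO OB H H BHO OB OB BHO OB H H BHO; joining the 16 pieces gives the next term.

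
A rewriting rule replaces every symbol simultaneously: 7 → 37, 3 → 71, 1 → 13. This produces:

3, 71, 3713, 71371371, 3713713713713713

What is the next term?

Applying the rule to each of the 16 symbols of 3713713713713713 gives the pieces 71 37 13 71 37 13 71 37 13 71 37 13 71 37 13 71, which concatenate to the answer.

71371371371371371371371371371371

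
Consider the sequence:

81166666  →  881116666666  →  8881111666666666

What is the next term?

88881111166666666666

The n-th term is n-1 8's then n 1's then 2n+1 6's, where the shown terms are n = 2, 3, 4.
At n = 5 the blocks have lengths 4, 5, 11.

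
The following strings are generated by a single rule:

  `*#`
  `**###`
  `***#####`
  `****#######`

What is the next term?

Term n consists of n *'s, followed by 2n-1 #'s (n = 1, 2, …).
At n = 5 the blocks have lengths 5, 9.

*****#########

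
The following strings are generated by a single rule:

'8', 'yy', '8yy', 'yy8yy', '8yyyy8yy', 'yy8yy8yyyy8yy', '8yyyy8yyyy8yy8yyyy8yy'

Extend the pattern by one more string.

yy8yy8yyyy8yy8yyyy8yyyy8yy8yyyy8yy

Each term (from the third on) is the two preceding terms concatenated in order: term 3 = 8·yy = 8yy.
Continuing: yy8yy8yyyy8yy · 8yyyy8yyyy8yy8yyyy8yy gives term 8.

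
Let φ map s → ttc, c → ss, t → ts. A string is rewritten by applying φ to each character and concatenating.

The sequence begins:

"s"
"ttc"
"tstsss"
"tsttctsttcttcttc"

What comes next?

tsttctstssststtctstssststssststsss

φ(tsttctsttcttcttc) expands symbol-by-symbol to ts ttc ts ts ss ts ttc ts ts ss ts ts ss ts ts ss; joining the 16 pieces gives the next term.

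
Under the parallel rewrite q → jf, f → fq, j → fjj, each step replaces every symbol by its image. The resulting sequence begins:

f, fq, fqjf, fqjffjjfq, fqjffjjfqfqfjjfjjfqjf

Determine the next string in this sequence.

Replace each of the 21 characters of fqjffjjfqfqfjjfjjfqjf in place — fq jf fjj fq fq fjj fjj fq jf fq jf fq fjj fjj fq fjj fjj fq jf fjj fq — and concatenate.

fqjffjjfqfqfjjfjjfqjffqjffqfjjfjjfqfjjfjjfqjffjjfq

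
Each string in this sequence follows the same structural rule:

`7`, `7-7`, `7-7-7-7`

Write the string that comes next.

Each string is two copies of the previous one joined by '-'.
One more doubling of 7-7-7-7 gives the answer.

7-7-7-7-7-7-7-7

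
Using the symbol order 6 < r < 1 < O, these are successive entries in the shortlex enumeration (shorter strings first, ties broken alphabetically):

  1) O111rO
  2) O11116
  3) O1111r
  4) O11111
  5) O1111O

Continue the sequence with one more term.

Find the rightmost character of O1111O below O, bump it to the next letter, and reset everything to its right to 6.

O111O6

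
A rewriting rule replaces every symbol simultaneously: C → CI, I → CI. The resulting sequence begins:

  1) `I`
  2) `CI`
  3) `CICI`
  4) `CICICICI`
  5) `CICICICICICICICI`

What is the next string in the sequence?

Replace each of the 16 characters of CICICICICICICICI in place — CI CI CI CI CI CI CI CI CI CI CI CI CI CI CI CI — and concatenate.

CICICICICICICICICICICICICICICICI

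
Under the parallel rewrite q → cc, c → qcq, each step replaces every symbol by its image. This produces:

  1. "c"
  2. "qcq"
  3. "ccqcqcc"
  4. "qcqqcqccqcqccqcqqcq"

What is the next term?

φ(qcqqcqccqcqccqcqqcq) expands symbol-by-symbol to cc qcq cc cc qcq cc qcq qcq cc qcq cc qcq qcq cc qcq cc cc qcq cc; joining the 19 pieces gives the next term.

ccqcqccccqcqccqcqqcqccqcqccqcqqcqccqcqccccqcqcc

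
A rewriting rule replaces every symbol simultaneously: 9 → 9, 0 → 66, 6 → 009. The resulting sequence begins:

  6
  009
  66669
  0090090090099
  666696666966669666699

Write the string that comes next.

00900900900990090090090099009009009009900900900900999

φ(666696666966669666699) expands symbol-by-symbol to 009 009 009 009 9 009 009 009 009 9 009 009 009 009 9 009 009 009 009 9 9; joining the 21 pieces gives the next term.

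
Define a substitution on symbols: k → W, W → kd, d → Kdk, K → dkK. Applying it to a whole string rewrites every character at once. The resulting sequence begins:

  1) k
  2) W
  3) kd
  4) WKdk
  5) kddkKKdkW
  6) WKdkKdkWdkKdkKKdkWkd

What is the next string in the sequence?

Rewriting the 20 symbols of WKdkKdkWdkKdkKKdkWkd one by one yields kd dkK Kdk W dkK Kdk W kd Kdk W dkK Kdk W dkK dkK Kdk W kd W Kdk; concatenated:

kddkKKdkWdkKKdkWkdKdkWdkKKdkWdkKdkKKdkWkdWKdk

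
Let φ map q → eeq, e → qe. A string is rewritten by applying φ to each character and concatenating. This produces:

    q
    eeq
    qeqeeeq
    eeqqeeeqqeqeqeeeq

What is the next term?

Replace each of the 17 characters of eeqqeeeqqeqeqeeeq in place — qe qe eeq eeq qe qe qe eeq eeq qe eeq qe eeq qe qe qe eeq — and concatenate.

qeqeeeqeeqqeqeqeeeqeeqqeeeqqeeeqqeqeqeeeq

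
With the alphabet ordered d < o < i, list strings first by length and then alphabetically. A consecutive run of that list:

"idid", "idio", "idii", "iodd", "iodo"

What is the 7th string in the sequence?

iood

Advancing 2 positions from iodo through iodo → iodi reaches term 7.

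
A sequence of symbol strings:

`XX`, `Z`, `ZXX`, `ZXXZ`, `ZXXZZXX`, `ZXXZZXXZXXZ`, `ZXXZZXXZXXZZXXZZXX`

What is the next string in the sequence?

Each term (from the third on) is the previous term followed by the one before it: term 3 = Z·XX = ZXX.
Continuing: ZXXZZXXZXXZZXXZZXX · ZXXZZXXZXXZ gives term 8.

ZXXZZXXZXXZZXXZZXXZXXZZXXZXXZ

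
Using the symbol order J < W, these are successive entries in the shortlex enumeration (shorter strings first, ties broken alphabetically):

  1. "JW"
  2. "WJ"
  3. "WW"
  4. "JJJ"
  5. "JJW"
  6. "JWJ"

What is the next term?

JWW

Find the rightmost character of JWJ below W, bump it to the next letter, and reset everything to its right to J.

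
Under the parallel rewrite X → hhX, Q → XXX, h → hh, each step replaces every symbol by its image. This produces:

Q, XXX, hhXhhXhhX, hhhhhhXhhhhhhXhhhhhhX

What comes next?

hhhhhhhhhhhhhhXhhhhhhhhhhhhhhXhhhhhhhhhhhhhhX

Replace each of the 21 characters of hhhhhhXhhhhhhXhhhhhhX in place — hh hh hh hh hh hh hhX hh hh hh hh hh hh hhX hh hh hh hh hh hh hhX — and concatenate.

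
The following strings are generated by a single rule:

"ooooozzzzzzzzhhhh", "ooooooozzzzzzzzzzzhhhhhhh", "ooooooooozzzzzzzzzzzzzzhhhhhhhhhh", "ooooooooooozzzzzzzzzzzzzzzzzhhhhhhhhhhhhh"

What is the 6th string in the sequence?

ooooooooooooooozzzzzzzzzzzzzzzzzzzzzzzhhhhhhhhhhhhhhhhhhh

Term n consists of 2n+1 o's, followed by 3n+2 z's, followed by 3n-2 h's, where the shown terms are n = 2, 3, 4, 5.
Setting n = 7 gives 15, 23, 19 characters in each block.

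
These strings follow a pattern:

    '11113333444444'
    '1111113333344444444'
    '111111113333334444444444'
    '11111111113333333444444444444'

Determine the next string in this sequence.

1111111111113333333344444444444444

The n-th term is 2n 1's then n+2 3's then 2n+2 4's, where the shown terms are n = 2, 3, 4, 5.
Setting n = 6 gives 12, 8, 14 characters in each block.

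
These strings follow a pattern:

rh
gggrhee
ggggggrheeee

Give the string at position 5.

Each term wraps the previous one in ggg on the left and ee on the right.
From ggggggrheeee, 2 further steps: ggggggrheeee → gggggggggrheeeeee → (answer).

ggggggggggggrheeeeeeee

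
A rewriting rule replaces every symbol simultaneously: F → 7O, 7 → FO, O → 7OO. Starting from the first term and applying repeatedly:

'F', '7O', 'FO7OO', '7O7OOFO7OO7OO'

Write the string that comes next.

FO7OOFO7OO7OO7O7OOFO7OO7OOFO7OO7OO

Replace each of the 13 characters of 7O7OOFO7OO7OO in place — FO 7OO FO 7OO 7OO 7O 7OO FO 7OO 7OO FO 7OO 7OO — and concatenate.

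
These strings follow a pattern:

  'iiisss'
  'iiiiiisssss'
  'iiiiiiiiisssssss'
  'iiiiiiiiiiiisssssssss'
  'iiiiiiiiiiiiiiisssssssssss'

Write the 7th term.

iiiiiiiiiiiiiiiiiiiiisssssssssssssss

Reading off run lengths: i runs 3, 6, 9, 12, 15; s runs 3, 5, 7, 9, 11 — each is linear in n (n = 1, 2, …).
For term 7, n = 7, so the run lengths are 21, 15.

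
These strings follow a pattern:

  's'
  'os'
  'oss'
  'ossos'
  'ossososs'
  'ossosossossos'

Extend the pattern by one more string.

ossosossossosossososs

Each term (from the third on) is the previous term followed by the one before it: term 3 = os·s = oss.
The next term joins ossosossossos and ossososs.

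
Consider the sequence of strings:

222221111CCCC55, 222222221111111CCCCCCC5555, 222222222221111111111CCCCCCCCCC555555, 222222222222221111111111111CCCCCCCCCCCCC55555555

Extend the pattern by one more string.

222222222222222221111111111111111CCCCCCCCCCCCCCCC5555555555

Reading off run lengths: 2 runs 5, 8, 11, 14; 1 runs 4, 7, 10, 13; C runs 4, 7, 10, 13; 5 runs 2, 4, 6, 8 — each is linear in n (n = 1, 2, …).
Setting n = 5 gives 17, 16, 16, 10 characters in each block.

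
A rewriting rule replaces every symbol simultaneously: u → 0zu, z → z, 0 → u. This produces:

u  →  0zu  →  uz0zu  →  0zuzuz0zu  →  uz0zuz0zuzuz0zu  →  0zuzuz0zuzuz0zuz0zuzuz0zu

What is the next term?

uz0zuz0zuzuz0zuz0zuzuz0zuzuz0zuz0zuzuz0zu

Applying the rule to each of the 25 symbols of 0zuzuz0zuzuz0zuz0zuzuz0zu gives the pieces u z 0zu z 0zu z u z 0zu z 0zu z u z 0zu z u z 0zu z 0zu z u z 0zu, which concatenate to the answer.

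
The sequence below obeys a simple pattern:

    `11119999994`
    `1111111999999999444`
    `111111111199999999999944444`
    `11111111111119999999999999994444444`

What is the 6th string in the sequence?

111111111111111111199999999999999999999944444444444

The n-th term is 3n+1 1's then 3n+3 9's then 2n-1 4's (n = 1, 2, …).
Setting n = 6 gives 19, 21, 11 characters in each block.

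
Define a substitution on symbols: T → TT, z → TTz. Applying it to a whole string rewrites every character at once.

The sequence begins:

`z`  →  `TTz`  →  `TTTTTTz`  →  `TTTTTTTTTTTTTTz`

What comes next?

TTTTTTTTTTTTTTTTTTTTTTTTTTTTTTz

φ(TTTTTTTTTTTTTTz) expands symbol-by-symbol to TT TT TT TT TT TT TT TT TT TT TT TT TT TT TTz; joining the 15 pieces gives the next term.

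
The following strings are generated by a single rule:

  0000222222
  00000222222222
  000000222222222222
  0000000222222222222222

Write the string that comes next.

Term n consists of n+2 0's, followed by 3n 2's, where the shown terms are n = 2, 3, 4, 5.
For the next term, n = 6, so the run lengths are 8, 18.

00000000222222222222222222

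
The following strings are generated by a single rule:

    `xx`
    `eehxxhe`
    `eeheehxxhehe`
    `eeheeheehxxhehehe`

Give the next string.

eeheeheeheehxxhehehehe

s(k+1) = eeh·s(k)·he, so each term gains eeh as a prefix and he as a suffix.
So the next term is eeh·eeheeheehxxhehehe·he.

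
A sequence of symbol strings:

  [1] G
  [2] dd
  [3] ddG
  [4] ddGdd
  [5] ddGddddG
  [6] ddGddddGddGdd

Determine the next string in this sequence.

ddGddddGddGddddGddddG

This is a Fibonacci-style word recurrence s(k) = s(k−1)·s(k−2): e.g. dd·G = ddG.
The next term joins ddGddddGddGdd and ddGddddG.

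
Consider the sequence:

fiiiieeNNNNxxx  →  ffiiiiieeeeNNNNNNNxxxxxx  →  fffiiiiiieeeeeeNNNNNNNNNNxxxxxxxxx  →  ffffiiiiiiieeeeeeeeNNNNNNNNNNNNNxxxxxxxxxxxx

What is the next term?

Term n consists of n f's, followed by n+3 i's, followed by 2n e's, followed by 3n+1 N's, followed by 3n x's (n = 1, 2, …).
For the next term, n = 5, so the run lengths are 5, 8, 10, 16, 15.

fffffiiiiiiiieeeeeeeeeeNNNNNNNNNNNNNNNNxxxxxxxxxxxxxxx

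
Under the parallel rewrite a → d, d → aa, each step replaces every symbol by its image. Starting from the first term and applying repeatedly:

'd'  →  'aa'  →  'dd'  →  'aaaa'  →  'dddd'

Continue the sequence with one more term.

aaaaaaaa

Expanding dddd: d→aa, d→aa, d→aa, d→aa. Concatenated: aa aa aa aa.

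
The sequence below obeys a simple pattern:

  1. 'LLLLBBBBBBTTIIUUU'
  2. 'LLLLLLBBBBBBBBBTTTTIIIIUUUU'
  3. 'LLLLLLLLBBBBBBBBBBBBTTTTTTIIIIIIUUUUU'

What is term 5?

LLLLLLLLLLLLBBBBBBBBBBBBBBBBBBTTTTTTTTTTIIIIIIIIIIUUUUUUU

Reading off run lengths: L runs 4, 6, 8; B runs 6, 9, 12; T runs 2, 4, 6; I runs 2, 4, 6; U runs 3, 4, 5 — each is linear in n, where the shown terms are n = 2, 3, 4.
For term 5, n = 6, so the run lengths are 12, 18, 10, 10, 7.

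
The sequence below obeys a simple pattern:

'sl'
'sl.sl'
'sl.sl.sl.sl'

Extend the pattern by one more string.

Each string is two copies of the previous one joined by '.'.
So the next term is two copies of sl.sl.sl.sl with '.' between the halves.

sl.sl.sl.sl.sl.sl.sl.sl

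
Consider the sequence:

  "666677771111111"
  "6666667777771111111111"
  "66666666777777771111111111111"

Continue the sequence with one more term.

Term n consists of 2n 6's, followed by 2n 7's, followed by 3n+1 1's, where the shown terms are n = 2, 3, 4.
Setting n = 5 gives 10, 10, 16 characters in each block.

666666666677777777771111111111111111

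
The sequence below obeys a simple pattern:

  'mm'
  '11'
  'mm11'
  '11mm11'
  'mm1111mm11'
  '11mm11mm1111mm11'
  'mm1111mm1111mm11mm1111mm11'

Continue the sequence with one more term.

11mm11mm1111mm11mm1111mm1111mm11mm1111mm11

Each term (from the third on) is the two preceding terms concatenated in order: term 3 = mm·11 = mm11.
The next term joins 11mm11mm1111mm11 and mm1111mm1111mm11mm1111mm11.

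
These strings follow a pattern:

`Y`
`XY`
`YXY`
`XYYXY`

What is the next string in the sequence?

YXYXYYXY

Each term (from the third on) is the two preceding terms concatenated in order: term 3 = Y·XY = YXY.
The next term joins YXY and XYYXY.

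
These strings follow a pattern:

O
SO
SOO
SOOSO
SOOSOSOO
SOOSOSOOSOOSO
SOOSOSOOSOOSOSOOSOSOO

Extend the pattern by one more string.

This is a Fibonacci-style word recurrence s(k) = s(k−1)·s(k−2): e.g. SO·O = SOO.
Continuing: SOOSOSOOSOOSOSOOSOSOO · SOOSOSOOSOOSO gives term 8.

SOOSOSOOSOOSOSOOSOSOOSOOSOSOOSOOSO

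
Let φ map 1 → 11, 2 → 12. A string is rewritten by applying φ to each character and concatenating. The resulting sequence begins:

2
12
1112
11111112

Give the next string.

1111111111111112

Rewriting each symbol of 11111112: 1→11, 1→11, 1→11, 1→11, 1→11, 1→11, 1→11, 2→12, which concatenates to 11 11 11 11 11 11 11 12.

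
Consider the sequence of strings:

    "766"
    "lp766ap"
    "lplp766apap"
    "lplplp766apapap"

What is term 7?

Every step adds lp to the front and ap to the end of the previous string.
From lplplp766apapap, 3 further steps: lplplp766apapap → lplplplp766apapapap → lplplplplp766apapapapap → (answer).

lplplplplplp766apapapapapap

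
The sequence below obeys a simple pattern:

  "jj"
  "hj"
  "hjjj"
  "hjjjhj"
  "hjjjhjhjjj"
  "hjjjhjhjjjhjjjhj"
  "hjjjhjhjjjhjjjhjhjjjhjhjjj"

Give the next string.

hjjjhjhjjjhjjjhjhjjjhjhjjjhjjjhjhjjjhjjjhj

This is a Fibonacci-style word recurrence s(k) = s(k−1)·s(k−2): e.g. hj·jj = hjjj.
The next term joins hjjjhjhjjjhjjjhjhjjjhjhjjj and hjjjhjhjjjhjjjhj.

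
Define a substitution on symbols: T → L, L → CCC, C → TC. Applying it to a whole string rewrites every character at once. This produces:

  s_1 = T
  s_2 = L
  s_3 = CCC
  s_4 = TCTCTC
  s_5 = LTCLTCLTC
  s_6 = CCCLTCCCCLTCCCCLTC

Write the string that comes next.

Replace each of the 18 characters of CCCLTCCCCLTCCCCLTC in place — TC TC TC CCC L TC TC TC TC CCC L TC TC TC TC CCC L TC — and concatenate.

TCTCTCCCCLTCTCTCTCCCCLTCTCTCTCCCCLTC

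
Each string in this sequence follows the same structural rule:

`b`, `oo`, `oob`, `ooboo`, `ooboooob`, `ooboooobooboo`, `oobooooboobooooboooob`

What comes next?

From term 3 onward, concatenate the last term with the second-to-last: oo·b = oob, oob·oo = ooboo, …
Continuing: oobooooboobooooboooob · ooboooobooboo gives term 8.

oobooooboobooooboooobooboooobooboo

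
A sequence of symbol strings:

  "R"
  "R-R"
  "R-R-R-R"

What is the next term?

Each string is two copies of the previous one joined by '-'.
Doubling R-R-R-R with '-' between the halves:

R-R-R-R-R-R-R-R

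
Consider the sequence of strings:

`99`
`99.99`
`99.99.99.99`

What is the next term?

99.99.99.99.99.99.99.99

s(k+1) = s(k)·.·s(k) — each term doubles the last with '.' between the halves.
One more doubling of 99.99.99.99 gives the answer.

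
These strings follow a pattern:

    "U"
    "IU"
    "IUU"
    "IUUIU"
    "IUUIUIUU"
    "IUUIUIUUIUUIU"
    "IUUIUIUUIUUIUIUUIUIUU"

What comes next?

IUUIUIUUIUUIUIUUIUIUUIUUIUIUUIUUIU

This is a Fibonacci-style word recurrence s(k) = s(k−1)·s(k−2): e.g. IU·U = IUU.
Continuing: IUUIUIUUIUUIUIUUIUIUU · IUUIUIUUIUUIU gives term 8.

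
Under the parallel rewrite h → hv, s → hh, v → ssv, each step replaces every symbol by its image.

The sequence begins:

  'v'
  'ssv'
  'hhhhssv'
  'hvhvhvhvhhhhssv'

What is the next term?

φ(hvhvhvhvhhhhssv) expands symbol-by-symbol to hv ssv hv ssv hv ssv hv ssv hv hv hv hv hh hh ssv; joining the 15 pieces gives the next term.

hvssvhvssvhvssvhvssvhvhvhvhvhhhhssv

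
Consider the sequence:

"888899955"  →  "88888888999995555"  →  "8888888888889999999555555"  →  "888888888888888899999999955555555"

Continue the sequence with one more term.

Reading off run lengths: 8 runs 4, 8, 12, 16; 9 runs 3, 5, 7, 9; 5 runs 2, 4, 6, 8 — each is linear in n (n = 1, 2, …).
For the next term, n = 5, so the run lengths are 20, 11, 10.

88888888888888888888999999999995555555555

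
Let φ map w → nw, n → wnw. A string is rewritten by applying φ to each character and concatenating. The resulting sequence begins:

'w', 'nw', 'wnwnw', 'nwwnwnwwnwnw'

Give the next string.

wnwnwnwwnwnwwnwnwnwwnwnwwnwnw

Rewriting each symbol of nwwnwnwwnwnw: n→wnw, w→nw, w→nw, n→wnw, w→nw, n→wnw, w→nw, w→nw, n→wnw, w→nw, n→wnw, w→nw, which concatenates to wnw nw nw wnw nw wnw nw nw wnw nw wnw nw.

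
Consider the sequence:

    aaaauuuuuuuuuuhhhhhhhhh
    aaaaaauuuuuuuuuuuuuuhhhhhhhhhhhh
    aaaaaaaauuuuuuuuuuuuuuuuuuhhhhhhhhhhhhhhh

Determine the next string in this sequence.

aaaaaaaaaauuuuuuuuuuuuuuuuuuuuuuhhhhhhhhhhhhhhhhhh

Each string has the form a^{2n} u^{4n+2} h^{3n+3}, where the shown terms are n = 2, 3, 4.
Setting n = 5 gives 10, 22, 18 characters in each block.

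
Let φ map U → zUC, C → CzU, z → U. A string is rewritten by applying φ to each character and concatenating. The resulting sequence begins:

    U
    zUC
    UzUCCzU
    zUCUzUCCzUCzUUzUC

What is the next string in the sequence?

Rewriting the 17 symbols of zUCUzUCCzUCzUUzUC one by one yields U zUC CzU zUC U zUC CzU CzU U zUC CzU U zUC zUC U zUC CzU; concatenated:

UzUCCzUzUCUzUCCzUCzUUzUCCzUUzUCzUCUzUCCzU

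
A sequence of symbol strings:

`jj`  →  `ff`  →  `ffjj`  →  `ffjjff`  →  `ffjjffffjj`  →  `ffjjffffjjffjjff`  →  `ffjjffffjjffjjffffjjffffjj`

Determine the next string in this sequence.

ffjjffffjjffjjffffjjffffjjffjjffffjjffjjff

Each term (from the third on) is the previous term followed by the one before it: term 3 = ff·jj = ffjj.
So term 8 is ffjjffffjjffjjffffjjffffjj·ffjjffffjjffjjff.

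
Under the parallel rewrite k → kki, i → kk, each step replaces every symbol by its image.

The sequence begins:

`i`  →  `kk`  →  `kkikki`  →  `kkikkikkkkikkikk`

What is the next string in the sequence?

Rewriting the 16 symbols of kkikkikkkkikkikk one by one yields kki kki kk kki kki kk kki kki kki kki kk kki kki kk kki kki; concatenated:

kkikkikkkkikkikkkkikkikkikkikkkkikkikkkkikki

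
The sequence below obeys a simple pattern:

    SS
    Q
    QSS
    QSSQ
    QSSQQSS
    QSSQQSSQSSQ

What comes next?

Each term (from the third on) is the previous term followed by the one before it: term 3 = Q·SS = QSS.
So term 7 is QSSQQSSQSSQ·QSSQQSS.

QSSQQSSQSSQQSSQQSS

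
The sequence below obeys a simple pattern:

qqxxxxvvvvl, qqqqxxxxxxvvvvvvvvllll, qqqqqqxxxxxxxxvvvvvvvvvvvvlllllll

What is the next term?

Term n consists of 2n q's, followed by 2n+2 x's, followed by 4n v's, followed by 3n-2 l's (n = 1, 2, …).
Setting n = 4 gives 8, 10, 16, 10 characters in each block.

qqqqqqqqxxxxxxxxxxvvvvvvvvvvvvvvvvllllllllll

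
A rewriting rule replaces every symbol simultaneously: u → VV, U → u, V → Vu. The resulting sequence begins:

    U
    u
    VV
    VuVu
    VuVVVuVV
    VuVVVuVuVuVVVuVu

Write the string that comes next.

Rewriting the 16 symbols of VuVVVuVuVuVVVuVu one by one yields Vu VV Vu Vu Vu VV Vu VV Vu VV Vu Vu Vu VV Vu VV; concatenated:

VuVVVuVuVuVVVuVVVuVVVuVuVuVVVuVV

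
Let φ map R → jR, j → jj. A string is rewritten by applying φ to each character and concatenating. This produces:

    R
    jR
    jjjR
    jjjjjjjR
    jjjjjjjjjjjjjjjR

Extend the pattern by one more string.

jjjjjjjjjjjjjjjjjjjjjjjjjjjjjjjR

φ(jjjjjjjjjjjjjjjR) expands symbol-by-symbol to jj jj jj jj jj jj jj jj jj jj jj jj jj jj jj jR; joining the 16 pieces gives the next term.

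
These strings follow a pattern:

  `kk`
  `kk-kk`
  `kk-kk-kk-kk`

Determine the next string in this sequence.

kk-kk-kk-kk-kk-kk-kk-kk

s(k+1) = s(k)·-·s(k) — each term doubles the last with '-' between the halves.
One more doubling of kk-kk-kk-kk gives the answer.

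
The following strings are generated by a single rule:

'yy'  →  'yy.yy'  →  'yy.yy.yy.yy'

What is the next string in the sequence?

Each string is two copies of the previous one joined by '.'.
Doubling yy.yy.yy.yy with '.' between the halves:

yy.yy.yy.yy.yy.yy.yy.yy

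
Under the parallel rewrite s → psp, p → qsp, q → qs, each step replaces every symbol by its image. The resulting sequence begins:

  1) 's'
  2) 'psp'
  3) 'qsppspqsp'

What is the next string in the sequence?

qspspqspqsppspqspqspspqsp

Rewriting each symbol of qsppspqsp: q→qs, s→psp, p→qsp, p→qsp, s→psp, p→qsp, q→qs, s→psp, p→qsp, which concatenates to qs psp qsp qsp psp qsp qs psp qsp.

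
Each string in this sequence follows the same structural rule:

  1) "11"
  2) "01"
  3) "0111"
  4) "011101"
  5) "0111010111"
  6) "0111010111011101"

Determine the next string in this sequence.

01110101110111010111010111

This is a Fibonacci-style word recurrence s(k) = s(k−1)·s(k−2): e.g. 01·11 = 0111.
The next term joins 0111010111011101 and 0111010111.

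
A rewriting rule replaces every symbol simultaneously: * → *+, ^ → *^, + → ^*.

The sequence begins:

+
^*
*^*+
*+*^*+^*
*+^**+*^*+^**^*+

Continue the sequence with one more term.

Rewriting the 16 symbols of *+^**+*^*+^**^*+ one by one yields *+ ^* *^ *+ *+ ^* *+ *^ *+ ^* *^ *+ *+ *^ *+ ^*; concatenated:

*+^**^*+*+^**+*^*+^**^*+*+*^*+^*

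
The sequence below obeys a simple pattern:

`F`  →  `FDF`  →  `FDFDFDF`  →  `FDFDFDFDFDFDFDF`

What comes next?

FDFDFDFDFDFDFDFDFDFDFDFDFDFDFDF

Each string is two copies of the previous one joined by 'D'.
So the next term is two copies of FDFDFDFDFDFDFDF with 'D' between the halves.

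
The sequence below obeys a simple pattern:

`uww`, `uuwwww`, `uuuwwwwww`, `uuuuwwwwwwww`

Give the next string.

uuuuuwwwwwwwwww

Each string has the form u^{n} w^{2n} (n = 1, 2, …).
At n = 5 the blocks have lengths 5, 10.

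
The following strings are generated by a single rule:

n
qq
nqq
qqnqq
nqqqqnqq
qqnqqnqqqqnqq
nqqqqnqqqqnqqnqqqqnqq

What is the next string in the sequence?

Each term (from the third on) is the two preceding terms concatenated in order: term 3 = n·qq = nqq.
The next term joins qqnqqnqqqqnqq and nqqqqnqqqqnqqnqqqqnqq.

qqnqqnqqqqnqqnqqqqnqqqqnqqnqqqqnqq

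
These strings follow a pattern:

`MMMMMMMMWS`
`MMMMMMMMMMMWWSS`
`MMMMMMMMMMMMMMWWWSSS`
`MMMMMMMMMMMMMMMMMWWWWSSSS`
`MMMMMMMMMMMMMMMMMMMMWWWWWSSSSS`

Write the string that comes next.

MMMMMMMMMMMMMMMMMMMMMMMWWWWWWSSSSSS

The n-th term is 3n+2 M's then n-1 W's then n-1 S's, where the shown terms are n = 2, 3, 4, 5, 6.
Setting n = 7 gives 23, 6, 6 characters in each block.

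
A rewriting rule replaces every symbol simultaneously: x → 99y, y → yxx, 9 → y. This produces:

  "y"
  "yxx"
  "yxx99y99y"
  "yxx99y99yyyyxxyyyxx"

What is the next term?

φ(yxx99y99yyyyxxyyyxx) expands symbol-by-symbol to yxx 99y 99y y y yxx y y yxx yxx yxx yxx 99y 99y yxx yxx yxx 99y 99y; joining the 19 pieces gives the next term.

yxx99y99yyyyxxyyyxxyxxyxxyxx99y99yyxxyxxyxx99y99y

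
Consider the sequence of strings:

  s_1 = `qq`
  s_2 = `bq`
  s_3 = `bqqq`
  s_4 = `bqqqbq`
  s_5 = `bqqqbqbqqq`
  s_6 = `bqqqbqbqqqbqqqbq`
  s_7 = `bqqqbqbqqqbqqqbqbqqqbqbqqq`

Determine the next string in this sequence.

Each term (from the third on) is the previous term followed by the one before it: term 3 = bq·qq = bqqq.
The next term joins bqqqbqbqqqbqqqbqbqqqbqbqqq and bqqqbqbqqqbqqqbq.

bqqqbqbqqqbqqqbqbqqqbqbqqqbqqqbqbqqqbqqqbq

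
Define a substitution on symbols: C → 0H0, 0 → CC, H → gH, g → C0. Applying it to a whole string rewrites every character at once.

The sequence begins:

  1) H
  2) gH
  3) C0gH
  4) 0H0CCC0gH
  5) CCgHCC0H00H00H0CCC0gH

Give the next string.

Replace each of the 21 characters of CCgHCC0H00H00H0CCC0gH in place — 0H0 0H0 C0 gH 0H0 0H0 CC gH CC CC gH CC CC gH CC 0H0 0H0 0H0 CC C0 gH — and concatenate.

0H00H0C0gH0H00H0CCgHCCCCgHCCCCgHCC0H00H00H0CCC0gH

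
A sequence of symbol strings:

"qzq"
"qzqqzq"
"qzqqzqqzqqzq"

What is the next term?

Each string is two copies of the previous one concatenated.
So the next term is two copies of qzqqzqqzqqzq.

qzqqzqqzqqzqqzqqzqqzqqzq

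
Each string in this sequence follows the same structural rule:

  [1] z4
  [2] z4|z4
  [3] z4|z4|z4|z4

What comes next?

z4|z4|z4|z4|z4|z4|z4|z4

Every step duplicates the string with '|' between the halves.
One more doubling of z4|z4|z4|z4 gives the answer.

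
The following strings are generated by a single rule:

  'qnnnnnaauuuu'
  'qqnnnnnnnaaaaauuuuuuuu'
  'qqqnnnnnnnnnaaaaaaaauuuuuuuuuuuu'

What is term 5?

Term n consists of n q's, followed by 2n+3 n's, followed by 3n-1 a's, followed by 4n u's (n = 1, 2, …).
Setting n = 5 gives 5, 13, 14, 20 characters in each block.

qqqqqnnnnnnnnnnnnnaaaaaaaaaaaaaauuuuuuuuuuuuuuuuuuuu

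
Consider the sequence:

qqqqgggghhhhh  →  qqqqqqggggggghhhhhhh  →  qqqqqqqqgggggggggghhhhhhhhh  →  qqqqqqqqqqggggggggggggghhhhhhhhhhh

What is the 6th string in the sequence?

Reading off run lengths: q runs 4, 6, 8, 10; g runs 4, 7, 10, 13; h runs 5, 7, 9, 11 — each is linear in n (n = 1, 2, …).
Setting n = 6 gives 14, 19, 15 characters in each block.

qqqqqqqqqqqqqqggggggggggggggggggghhhhhhhhhhhhhhh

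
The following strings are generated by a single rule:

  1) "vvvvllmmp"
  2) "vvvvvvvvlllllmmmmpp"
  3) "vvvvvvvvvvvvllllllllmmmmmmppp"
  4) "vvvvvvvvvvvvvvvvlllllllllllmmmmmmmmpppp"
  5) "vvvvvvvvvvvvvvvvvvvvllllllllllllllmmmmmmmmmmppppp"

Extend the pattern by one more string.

Each string has the form v^{4n} l^{3n-1} m^{2n} p^{n} (n = 1, 2, …).
For the next term, n = 6, so the run lengths are 24, 17, 12, 6.

vvvvvvvvvvvvvvvvvvvvvvvvlllllllllllllllllmmmmmmmmmmmmpppppp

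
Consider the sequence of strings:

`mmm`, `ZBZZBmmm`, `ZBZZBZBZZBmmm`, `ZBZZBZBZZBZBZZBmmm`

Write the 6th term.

The strings grow by a fixed prefix ZBZZB each time.
From ZBZZBZBZZBZBZZBmmm, 2 further steps: ZBZZBZBZZBZBZZBmmm → ZBZZBZBZZBZBZZBZBZZBmmm → (answer).

ZBZZBZBZZBZBZZBZBZZBZBZZBmmm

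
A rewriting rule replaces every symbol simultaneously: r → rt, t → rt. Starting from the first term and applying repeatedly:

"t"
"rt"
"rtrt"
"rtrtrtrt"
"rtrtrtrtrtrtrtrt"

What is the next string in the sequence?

rtrtrtrtrtrtrtrtrtrtrtrtrtrtrtrt

φ(rtrtrtrtrtrtrtrt) expands symbol-by-symbol to rt rt rt rt rt rt rt rt rt rt rt rt rt rt rt rt; joining the 16 pieces gives the next term.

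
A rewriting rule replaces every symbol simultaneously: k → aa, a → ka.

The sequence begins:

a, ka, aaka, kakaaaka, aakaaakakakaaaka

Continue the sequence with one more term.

kakaaakakakaaakaaakaaakakakaaaka

Applying the rule to each of the 16 symbols of aakaaakakakaaaka gives the pieces ka ka aa ka ka ka aa ka aa ka aa ka ka ka aa ka, which concatenate to the answer.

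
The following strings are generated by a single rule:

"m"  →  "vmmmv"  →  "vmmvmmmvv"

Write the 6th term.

vmmvmmvmmvmmvmmmvvvvv

Each term wraps the previous one in vmm on the left and v on the right.
From vmmvmmmvv, 3 further steps: vmmvmmmvv → vmmvmmvmmmvvv → vmmvmmvmmvmmmvvvv → (answer).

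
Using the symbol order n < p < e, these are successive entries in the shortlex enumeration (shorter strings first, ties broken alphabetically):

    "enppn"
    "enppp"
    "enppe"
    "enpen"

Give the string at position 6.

enpee

Continuing the enumeration 2 steps past enpen: enpen → enpep → (answer).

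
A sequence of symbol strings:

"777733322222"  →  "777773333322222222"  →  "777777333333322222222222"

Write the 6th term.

777777777333333333333322222222222222222222

Each string has the form 7^{n+3} 3^{2n+1} 2^{3n+2} (n = 1, 2, …).
For term 6, n = 6, so the run lengths are 9, 13, 20.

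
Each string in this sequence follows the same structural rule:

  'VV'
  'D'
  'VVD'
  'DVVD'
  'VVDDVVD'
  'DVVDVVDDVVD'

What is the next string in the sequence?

VVDDVVDDVVDVVDDVVD

Each term (from the third on) is the two preceding terms concatenated in order: term 3 = VV·D = VVD.
The next term joins VVDDVVD and DVVDVVDDVVD.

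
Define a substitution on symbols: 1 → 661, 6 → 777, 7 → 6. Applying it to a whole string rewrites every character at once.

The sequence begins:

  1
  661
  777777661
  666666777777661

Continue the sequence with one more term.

Rewriting the 15 symbols of 666666777777661 one by one yields 777 777 777 777 777 777 6 6 6 6 6 6 777 777 661; concatenated:

777777777777777777666666777777661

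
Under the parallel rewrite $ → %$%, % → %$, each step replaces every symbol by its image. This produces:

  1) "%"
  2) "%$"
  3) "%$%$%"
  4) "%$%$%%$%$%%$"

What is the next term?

%$%$%%$%$%%$%$%$%%$%$%%$%$%$%

Rewriting each symbol of %$%$%%$%$%%$: %→%$, $→%$%, %→%$, $→%$%, %→%$, %→%$, $→%$%, %→%$, $→%$%, %→%$, %→%$, $→%$%, which concatenates to %$ %$% %$ %$% %$ %$ %$% %$ %$% %$ %$ %$%.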